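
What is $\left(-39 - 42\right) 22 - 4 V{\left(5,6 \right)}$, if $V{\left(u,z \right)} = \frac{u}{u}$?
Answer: $-1786$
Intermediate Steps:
$V{\left(u,z \right)} = 1$
$\left(-39 - 42\right) 22 - 4 V{\left(5,6 \right)} = \left(-39 - 42\right) 22 - 4 = \left(-81\right) 22 - 4 = -1782 - 4 = -1786$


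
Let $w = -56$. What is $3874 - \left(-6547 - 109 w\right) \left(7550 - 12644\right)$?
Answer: $-2252768$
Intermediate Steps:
$3874 - \left(-6547 - 109 w\right) \left(7550 - 12644\right) = 3874 - \left(-6547 - -6104\right) \left(7550 - 12644\right) = 3874 - \left(-6547 + 6104\right) \left(-5094\right) = 3874 - \left(-443\right) \left(-5094\right) = 3874 - 2256642 = -2252768$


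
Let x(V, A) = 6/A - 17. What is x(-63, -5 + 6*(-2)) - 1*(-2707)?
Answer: 45724/17 ≈ 2689.6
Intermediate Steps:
x(V, A) = -17 + 6/A
x(-63, -5 + 6*(-2)) - 1*(-2707) = (-17 + 6/(-5 + 6*(-2))) - 1*(-2707) = (-17 + 6/(-5 - 12)) + 2707 = (-17 + 6/(-17)) + 2707 = (-17 + 6*(-1/17)) + 2707 = (-17 - 6/17) + 2707 = -295/17 + 2707 = 45724/17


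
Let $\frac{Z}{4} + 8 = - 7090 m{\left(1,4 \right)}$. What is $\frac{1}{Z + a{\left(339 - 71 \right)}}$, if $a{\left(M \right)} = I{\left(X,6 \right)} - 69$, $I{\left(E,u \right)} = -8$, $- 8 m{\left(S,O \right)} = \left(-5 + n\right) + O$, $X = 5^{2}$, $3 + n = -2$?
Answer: $- \frac{1}{21379} \approx -4.6775 \cdot 10^{-5}$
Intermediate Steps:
$n = -5$ ($n = -3 - 2 = -5$)
$X = 25$
$m{\left(S,O \right)} = \frac{5}{4} - \frac{O}{8}$ ($m{\left(S,O \right)} = - \frac{\left(-5 - 5\right) + O}{8} = - \frac{-10 + O}{8} = \frac{5}{4} - \frac{O}{8}$)
$Z = -21302$ ($Z = -32 + 4 \left(- 7090 \left(\frac{5}{4} - \frac{1}{2}\right)\right) = -32 + 4 \left(\left(-7090\right) \frac{3}{4}\right) = -32 + 4 \left(- \frac{10635}{2}\right) = -32 - 21270 = -21302$)
$a{\left(M \right)} = -77$ ($a{\left(M \right)} = -8 - 69 = -77$)
$\frac{1}{Z + a{\left(339 - 71 \right)}} = \frac{1}{-21302 - 77} = \frac{1}{-21379} = - \frac{1}{21379}$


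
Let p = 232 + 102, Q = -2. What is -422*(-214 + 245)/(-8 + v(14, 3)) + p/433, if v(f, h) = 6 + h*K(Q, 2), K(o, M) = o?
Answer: 2833589/1732 ≈ 1636.0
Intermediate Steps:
p = 334
v(f, h) = 6 - 2*h (v(f, h) = 6 + h*(-2) = 6 - 2*h)
-422*(-214 + 245)/(-8 + v(14, 3)) + p/433 = -422*(-214 + 245)/(-8 + (6 - 2*3)) + 334/433 = -422*31/(-8 + (6 - 6)) + 334*(1/433) = -422*31/(-8 + 0) + 334/433 = -422/((-8*1/31)) + 334/433 = -422/(-8/31) + 334/433 = -422*(-31/8) + 334/433 = 6541/4 + 334/433 = 2833589/1732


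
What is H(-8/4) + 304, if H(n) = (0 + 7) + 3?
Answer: 314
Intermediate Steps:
H(n) = 10 (H(n) = 7 + 3 = 10)
H(-8/4) + 304 = 10 + 304 = 314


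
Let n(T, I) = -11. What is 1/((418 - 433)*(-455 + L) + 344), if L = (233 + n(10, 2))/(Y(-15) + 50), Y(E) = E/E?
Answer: 17/120763 ≈ 0.00014077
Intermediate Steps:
Y(E) = 1
L = 74/17 (L = (233 - 11)/(1 + 50) = 222/51 = 222*(1/51) = 74/17 ≈ 4.3529)
1/((418 - 433)*(-455 + L) + 344) = 1/((418 - 433)*(-455 + 74/17) + 344) = 1/(-15*(-7661/17) + 344) = 1/(114915/17 + 344) = 1/(120763/17) = 17/120763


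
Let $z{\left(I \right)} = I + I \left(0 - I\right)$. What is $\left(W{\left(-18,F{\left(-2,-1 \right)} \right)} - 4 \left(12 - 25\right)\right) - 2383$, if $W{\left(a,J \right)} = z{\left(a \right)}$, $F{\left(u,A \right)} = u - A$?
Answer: $-2673$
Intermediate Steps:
$z{\left(I \right)} = I - I^{2}$ ($z{\left(I \right)} = I + I \left(- I\right) = I - I^{2}$)
$W{\left(a,J \right)} = a \left(1 - a\right)$
$\left(W{\left(-18,F{\left(-2,-1 \right)} \right)} - 4 \left(12 - 25\right)\right) - 2383 = \left(- 18 \left(1 - -18\right) - 4 \left(12 - 25\right)\right) - 2383 = \left(- 18 \left(1 + 18\right) - -52\right) - 2383 = \left(\left(-18\right) 19 + 52\right) - 2383 = \left(-342 + 52\right) - 2383 = -290 - 2383 = -2673$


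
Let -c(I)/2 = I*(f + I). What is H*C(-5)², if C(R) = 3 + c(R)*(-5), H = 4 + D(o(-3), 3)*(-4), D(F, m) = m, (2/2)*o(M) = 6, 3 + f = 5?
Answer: -187272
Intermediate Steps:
f = 2 (f = -3 + 5 = 2)
c(I) = -2*I*(2 + I)
o(M) = 6
H = -8 (H = 4 + 3*(-4) = 4 - 12 = -8)
C(R) = 3 + 10*R*(2 + R) (C(R) = 3 - 2*R*(2 + R)*(-5) = 3 + 10*R*(2 + R))
H*C(-5)² = -8*(3 + 10*(-5)*(2 - 5))² = -8*(3 + 10*(-5)*(-3))² = -8*(3 + 150)² = -8*153² = -8*23409 = -187272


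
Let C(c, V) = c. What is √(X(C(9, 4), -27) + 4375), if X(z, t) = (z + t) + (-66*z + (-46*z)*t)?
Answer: √14941 ≈ 122.23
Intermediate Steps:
X(z, t) = t - 65*z - 46*t*z (X(z, t) = (t + z) + (-66*z - 46*t*z) = t - 65*z - 46*t*z)
√(X(C(9, 4), -27) + 4375) = √((-27 - 65*9 - 46*(-27)*9) + 4375) = √((-27 - 585 + 11178) + 4375) = √(10566 + 4375) = √14941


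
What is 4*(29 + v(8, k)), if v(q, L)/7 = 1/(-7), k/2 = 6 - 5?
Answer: 112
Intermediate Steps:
k = 2 (k = 2*(6 - 5) = 2*1 = 2)
v(q, L) = -1 (v(q, L) = 7/(-7) = 7*(-⅐) = -1)
4*(29 + v(8, k)) = 4*(29 - 1) = 4*28 = 112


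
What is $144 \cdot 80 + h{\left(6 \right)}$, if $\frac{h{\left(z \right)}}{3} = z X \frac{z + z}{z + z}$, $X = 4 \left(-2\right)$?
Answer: $11376$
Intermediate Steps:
$X = -8$
$h{\left(z \right)} = - 24 z$ ($h{\left(z \right)} = 3 z \left(-8\right) \frac{z + z}{z + z} = 3 - 8 z \frac{2 z}{2 z} = 3 - 8 z 2 z \frac{1}{2 z} = 3 - 8 z 1 = 3 \left(- 8 z\right) = - 24 z$)
$144 \cdot 80 + h{\left(6 \right)} = 144 \cdot 80 - 144 = 11520 - 144 = 11376$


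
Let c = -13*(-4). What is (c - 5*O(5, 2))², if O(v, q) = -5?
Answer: 5929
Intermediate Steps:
c = 52
(c - 5*O(5, 2))² = (52 - 5*(-5))² = (52 + 25)² = 77² = 5929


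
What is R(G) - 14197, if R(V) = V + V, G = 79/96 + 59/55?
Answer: -37470071/2640 ≈ -14193.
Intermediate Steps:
G = 10009/5280 (G = 79*(1/96) + 59*(1/55) = 79/96 + 59/55 = 10009/5280 ≈ 1.8956)
R(V) = 2*V
R(G) - 14197 = 2*(10009/5280) - 14197 = 10009/2640 - 14197 = -37470071/2640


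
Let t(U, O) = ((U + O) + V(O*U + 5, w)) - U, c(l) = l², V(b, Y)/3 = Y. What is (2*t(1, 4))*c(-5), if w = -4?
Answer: -400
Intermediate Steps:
V(b, Y) = 3*Y
t(U, O) = -12 + O (t(U, O) = ((U + O) + 3*(-4)) - U = ((O + U) - 12) - U = (-12 + O + U) - U = -12 + O)
(2*t(1, 4))*c(-5) = (2*(-12 + 4))*(-5)² = (2*(-8))*25 = -16*25 = -400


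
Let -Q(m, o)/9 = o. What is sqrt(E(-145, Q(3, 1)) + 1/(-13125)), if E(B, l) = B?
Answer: I*sqrt(39965646)/525 ≈ 12.042*I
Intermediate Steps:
Q(m, o) = -9*o
sqrt(E(-145, Q(3, 1)) + 1/(-13125)) = sqrt(-145 + 1/(-13125)) = sqrt(-145 - 1/13125) = sqrt(-1903126/13125) = I*sqrt(39965646)/525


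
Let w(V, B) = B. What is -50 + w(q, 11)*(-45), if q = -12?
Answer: -545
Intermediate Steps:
-50 + w(q, 11)*(-45) = -50 + 11*(-45) = -50 - 495 = -545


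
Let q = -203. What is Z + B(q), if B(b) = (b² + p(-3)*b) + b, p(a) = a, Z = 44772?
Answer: 86387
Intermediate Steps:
B(b) = b² - 2*b (B(b) = (b² - 3*b) + b = b² - 2*b)
Z + B(q) = 44772 - 203*(-2 - 203) = 44772 - 203*(-205) = 44772 + 41615 = 86387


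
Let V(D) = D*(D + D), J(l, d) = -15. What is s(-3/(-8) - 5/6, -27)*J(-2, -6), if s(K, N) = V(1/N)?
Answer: -10/243 ≈ -0.041152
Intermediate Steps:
V(D) = 2*D**2 (V(D) = D*(2*D) = 2*D**2)
s(K, N) = 2/N**2 (s(K, N) = 2*(1/N)**2 = 2/N**2)
s(-3/(-8) - 5/6, -27)*J(-2, -6) = (2/(-27)**2)*(-15) = (2*(1/729))*(-15) = (2/729)*(-15) = -10/243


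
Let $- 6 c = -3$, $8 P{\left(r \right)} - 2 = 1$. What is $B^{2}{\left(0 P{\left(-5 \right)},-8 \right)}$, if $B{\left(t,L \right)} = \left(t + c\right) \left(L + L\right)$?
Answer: $64$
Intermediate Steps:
$P{\left(r \right)} = \frac{3}{8}$ ($P{\left(r \right)} = \frac{1}{4} + \frac{1}{8} \cdot 1 = \frac{1}{4} + \frac{1}{8} = \frac{3}{8}$)
$c = \frac{1}{2}$ ($c = \left(- \frac{1}{6}\right) \left(-3\right) = \frac{1}{2} \approx 0.5$)
$B{\left(t,L \right)} = 2 L \left(\frac{1}{2} + t\right)$ ($B{\left(t,L \right)} = \left(t + \frac{1}{2}\right) \left(L + L\right) = \left(\frac{1}{2} + t\right) 2 L = 2 L \left(\frac{1}{2} + t\right)$)
$B^{2}{\left(0 P{\left(-5 \right)},-8 \right)} = \left(- 8 \left(1 + 2 \cdot 0 \cdot \frac{3}{8}\right)\right)^{2} = \left(- 8 \left(1 + 2 \cdot 0\right)\right)^{2} = \left(- 8 \left(1 + 0\right)\right)^{2} = \left(\left(-8\right) 1\right)^{2} = \left(-8\right)^{2} = 64$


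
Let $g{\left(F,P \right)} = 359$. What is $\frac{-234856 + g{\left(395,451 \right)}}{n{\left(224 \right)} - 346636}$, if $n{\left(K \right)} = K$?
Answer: $\frac{234497}{346412} \approx 0.67693$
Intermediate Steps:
$\frac{-234856 + g{\left(395,451 \right)}}{n{\left(224 \right)} - 346636} = \frac{-234856 + 359}{224 - 346636} = - \frac{234497}{-346412} = \left(-234497\right) \left(- \frac{1}{346412}\right) = \frac{234497}{346412}$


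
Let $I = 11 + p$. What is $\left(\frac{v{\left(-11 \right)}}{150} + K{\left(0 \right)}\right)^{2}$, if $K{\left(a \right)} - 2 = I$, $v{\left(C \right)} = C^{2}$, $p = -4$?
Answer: $\frac{2163841}{22500} \approx 96.171$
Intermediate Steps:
$I = 7$ ($I = 11 - 4 = 7$)
$K{\left(a \right)} = 9$ ($K{\left(a \right)} = 2 + 7 = 9$)
$\left(\frac{v{\left(-11 \right)}}{150} + K{\left(0 \right)}\right)^{2} = \left(\frac{\left(-11\right)^{2}}{150} + 9\right)^{2} = \left(121 \cdot \frac{1}{150} + 9\right)^{2} = \left(\frac{121}{150} + 9\right)^{2} = \left(\frac{1471}{150}\right)^{2} = \frac{2163841}{22500}$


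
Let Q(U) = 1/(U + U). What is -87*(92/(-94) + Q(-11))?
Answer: 92133/1034 ≈ 89.104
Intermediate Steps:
Q(U) = 1/(2*U)
-87*(92/(-94) + Q(-11)) = -87*(92/(-94) + (1/2)/(-11)) = -87*(92*(-1/94) + (1/2)*(-1/11)) = -87*(-46/47 - 1/22) = -87*(-1059/1034) = 92133/1034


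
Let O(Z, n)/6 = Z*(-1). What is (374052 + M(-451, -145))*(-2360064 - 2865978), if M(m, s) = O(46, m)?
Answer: -1953369074592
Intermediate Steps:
O(Z, n) = -6*Z (O(Z, n) = 6*(Z*(-1)) = 6*(-Z) = -6*Z)
M(m, s) = -276 (M(m, s) = -6*46 = -276)
(374052 + M(-451, -145))*(-2360064 - 2865978) = (374052 - 276)*(-2360064 - 2865978) = 373776*(-5226042) = -1953369074592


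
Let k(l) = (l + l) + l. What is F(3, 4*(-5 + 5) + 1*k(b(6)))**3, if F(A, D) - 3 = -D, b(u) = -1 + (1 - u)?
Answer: 9261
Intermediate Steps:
b(u) = -u
k(l) = 3*l (k(l) = 2*l + l = 3*l)
F(A, D) = 3 - D
F(3, 4*(-5 + 5) + 1*k(b(6)))**3 = (3 - (4*(-5 + 5) + 1*(3*(-1*6))))**3 = (3 - (4*0 + 1*(3*(-6))))**3 = (3 - (0 + 1*(-18)))**3 = (3 - (0 - 18))**3 = (3 - 1*(-18))**3 = (3 + 18)**3 = 21**3 = 9261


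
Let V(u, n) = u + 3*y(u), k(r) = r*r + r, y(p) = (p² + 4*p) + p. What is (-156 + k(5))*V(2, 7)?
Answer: -5544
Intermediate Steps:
y(p) = p² + 5*p
k(r) = r + r² (k(r) = r² + r = r + r²)
V(u, n) = u + 3*u*(5 + u) (V(u, n) = u + 3*(u*(5 + u)) = u + 3*u*(5 + u))
(-156 + k(5))*V(2, 7) = (-156 + 5*(1 + 5))*(2*(16 + 3*2)) = (-156 + 5*6)*(2*(16 + 6)) = (-156 + 30)*(2*22) = -126*44 = -5544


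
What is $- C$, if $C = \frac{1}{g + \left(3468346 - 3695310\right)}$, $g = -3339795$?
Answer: $\frac{1}{3566759} \approx 2.8037 \cdot 10^{-7}$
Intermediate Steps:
$C = - \frac{1}{3566759}$ ($C = \frac{1}{-3339795 + \left(3468346 - 3695310\right)} = \frac{1}{-3339795 - 226964} = \frac{1}{-3566759} = - \frac{1}{3566759} \approx -2.8037 \cdot 10^{-7}$)
$- C = \left(-1\right) \left(- \frac{1}{3566759}\right) = \frac{1}{3566759}$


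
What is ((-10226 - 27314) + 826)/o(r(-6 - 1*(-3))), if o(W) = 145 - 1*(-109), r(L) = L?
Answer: -18357/127 ≈ -144.54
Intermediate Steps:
o(W) = 254 (o(W) = 145 + 109 = 254)
((-10226 - 27314) + 826)/o(r(-6 - 1*(-3))) = ((-10226 - 27314) + 826)/254 = (-37540 + 826)*(1/254) = -36714*1/254 = -18357/127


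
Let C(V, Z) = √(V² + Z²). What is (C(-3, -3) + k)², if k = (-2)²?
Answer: 34 + 24*√2 ≈ 67.941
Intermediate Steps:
k = 4
(C(-3, -3) + k)² = (√((-3)² + (-3)²) + 4)² = (√(9 + 9) + 4)² = (√18 + 4)² = (3*√2 + 4)² = (4 + 3*√2)²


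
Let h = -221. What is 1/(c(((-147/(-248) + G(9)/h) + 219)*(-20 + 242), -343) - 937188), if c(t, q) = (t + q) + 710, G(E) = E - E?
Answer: -124/110120855 ≈ -1.1260e-6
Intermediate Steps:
G(E) = 0
c(t, q) = 710 + q + t (c(t, q) = (q + t) + 710 = 710 + q + t)
1/(c(((-147/(-248) + G(9)/h) + 219)*(-20 + 242), -343) - 937188) = 1/((710 - 343 + ((-147/(-248) + 0/(-221)) + 219)*(-20 + 242)) - 937188) = 1/((710 - 343 + ((-147*(-1/248) + 0*(-1/221)) + 219)*222) - 937188) = 1/((710 - 343 + ((147/248 + 0) + 219)*222) - 937188) = 1/((710 - 343 + (147/248 + 219)*222) - 937188) = 1/((710 - 343 + (54459/248)*222) - 937188) = 1/((710 - 343 + 6044949/124) - 937188) = 1/(6090457/124 - 937188) = 1/(-110120855/124) = -124/110120855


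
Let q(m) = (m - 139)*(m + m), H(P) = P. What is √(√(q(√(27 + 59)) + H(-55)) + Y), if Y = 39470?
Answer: √(39470 + I*√(-117 + 278*√86)) ≈ 198.67 + 0.125*I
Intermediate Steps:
q(m) = 2*m*(-139 + m) (q(m) = (-139 + m)*(2*m) = 2*m*(-139 + m))
√(√(q(√(27 + 59)) + H(-55)) + Y) = √(√(2*√(27 + 59)*(-139 + √(27 + 59)) - 55) + 39470) = √(√(2*√86*(-139 + √86) - 55) + 39470) = √(√(-55 + 2*√86*(-139 + √86)) + 39470) = √(39470 + √(-55 + 2*√86*(-139 + √86)))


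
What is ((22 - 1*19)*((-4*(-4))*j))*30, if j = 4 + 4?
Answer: 11520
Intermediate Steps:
j = 8
((22 - 1*19)*((-4*(-4))*j))*30 = ((22 - 1*19)*(-4*(-4)*8))*30 = ((22 - 19)*(16*8))*30 = (3*128)*30 = 384*30 = 11520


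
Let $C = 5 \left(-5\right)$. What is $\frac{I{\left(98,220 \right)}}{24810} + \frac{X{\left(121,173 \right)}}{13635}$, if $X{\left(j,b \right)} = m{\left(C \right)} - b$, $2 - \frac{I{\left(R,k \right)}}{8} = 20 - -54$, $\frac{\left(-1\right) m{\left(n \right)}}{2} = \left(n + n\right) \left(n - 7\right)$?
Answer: $- \frac{3051263}{11276145} \approx -0.27059$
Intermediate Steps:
$C = -25$
$m{\left(n \right)} = - 4 n \left(-7 + n\right)$ ($m{\left(n \right)} = - 2 \left(n + n\right) \left(n - 7\right) = - 2 \cdot 2 n \left(-7 + n\right) = - 4 n \left(-7 + n\right)$)
$I{\left(R,k \right)} = -576$ ($I{\left(R,k \right)} = 16 - 8 \left(20 - -54\right) = 16 - 8 \left(20 + 54\right) = 16 - 592 = -576$)
$X{\left(j,b \right)} = -3200 - b$ ($X{\left(j,b \right)} = 4 \left(-25\right) \left(7 - -25\right) - b = 4 \left(-25\right) \left(7 + 25\right) - b = 4 \left(-25\right) 32 - b = -3200 - b$)
$\frac{I{\left(98,220 \right)}}{24810} + \frac{X{\left(121,173 \right)}}{13635} = - \frac{576}{24810} + \frac{-3200 - 173}{13635} = \left(-576\right) \frac{1}{24810} + \left(-3200 - 173\right) \frac{1}{13635} = - \frac{96}{4135} - \frac{3373}{13635} = - \frac{3051263}{11276145}$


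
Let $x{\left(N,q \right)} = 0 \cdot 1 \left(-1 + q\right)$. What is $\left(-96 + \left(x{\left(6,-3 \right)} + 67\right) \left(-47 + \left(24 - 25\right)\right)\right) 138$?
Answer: $-457056$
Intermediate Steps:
$x{\left(N,q \right)} = 0$ ($x{\left(N,q \right)} = 0 \left(-1 + q\right) = 0$)
$\left(-96 + \left(x{\left(6,-3 \right)} + 67\right) \left(-47 + \left(24 - 25\right)\right)\right) 138 = \left(-96 + \left(0 + 67\right) \left(-47 + \left(24 - 25\right)\right)\right) 138 = \left(-96 + 67 \left(-47 + \left(24 - 25\right)\right)\right) 138 = \left(-96 + 67 \left(-47 - 1\right)\right) 138 = \left(-96 + 67 \left(-48\right)\right) 138 = \left(-96 - 3216\right) 138 = \left(-3312\right) 138 = -457056$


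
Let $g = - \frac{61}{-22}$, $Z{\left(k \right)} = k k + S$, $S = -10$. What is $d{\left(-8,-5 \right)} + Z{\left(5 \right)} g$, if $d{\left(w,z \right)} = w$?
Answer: $\frac{739}{22} \approx 33.591$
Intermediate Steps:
$Z{\left(k \right)} = -10 + k^{2}$ ($Z{\left(k \right)} = k k - 10 = k^{2} - 10 = -10 + k^{2}$)
$g = \frac{61}{22}$ ($g = \left(-61\right) \left(- \frac{1}{22}\right) = \frac{61}{22} \approx 2.7727$)
$d{\left(-8,-5 \right)} + Z{\left(5 \right)} g = -8 + \left(-10 + 5^{2}\right) \frac{61}{22} = -8 + \left(-10 + 25\right) \frac{61}{22} = -8 + 15 \cdot \frac{61}{22} = -8 + \frac{915}{22} = \frac{739}{22}$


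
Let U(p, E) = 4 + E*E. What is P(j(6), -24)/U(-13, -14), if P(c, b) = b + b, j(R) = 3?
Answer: -6/25 ≈ -0.24000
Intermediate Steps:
U(p, E) = 4 + E**2
P(c, b) = 2*b
P(j(6), -24)/U(-13, -14) = (2*(-24))/(4 + (-14)**2) = -48/(4 + 196) = -48/200 = -48*1/200 = -6/25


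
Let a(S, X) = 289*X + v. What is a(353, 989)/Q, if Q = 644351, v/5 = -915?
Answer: 281246/644351 ≈ 0.43648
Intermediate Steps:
v = -4575 (v = 5*(-915) = -4575)
a(S, X) = -4575 + 289*X (a(S, X) = 289*X - 4575 = -4575 + 289*X)
a(353, 989)/Q = (-4575 + 289*989)/644351 = (-4575 + 285821)*(1/644351) = 281246*(1/644351) = 281246/644351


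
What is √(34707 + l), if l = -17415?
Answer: 2*√4323 ≈ 131.50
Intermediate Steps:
√(34707 + l) = √(34707 - 17415) = √17292 = 2*√4323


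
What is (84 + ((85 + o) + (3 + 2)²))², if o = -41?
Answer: 23409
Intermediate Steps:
(84 + ((85 + o) + (3 + 2)²))² = (84 + ((85 - 41) + (3 + 2)²))² = (84 + (44 + 5²))² = (84 + (44 + 25))² = (84 + 69)² = 153² = 23409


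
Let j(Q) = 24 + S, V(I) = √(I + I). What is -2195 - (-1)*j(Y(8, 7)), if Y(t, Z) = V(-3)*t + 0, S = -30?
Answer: -2201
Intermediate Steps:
V(I) = √2*√I (V(I) = √(2*I) = √2*√I)
Y(t, Z) = I*t*√6 (Y(t, Z) = (√2*√(-3))*t + 0 = (√2*(I*√3))*t + 0 = (I*√6)*t + 0 = I*t*√6 + 0 = I*t*√6)
j(Q) = -6 (j(Q) = 24 - 30 = -6)
-2195 - (-1)*j(Y(8, 7)) = -2195 - (-1)*(-6) = -2195 - 1*6 = -2195 - 6 = -2201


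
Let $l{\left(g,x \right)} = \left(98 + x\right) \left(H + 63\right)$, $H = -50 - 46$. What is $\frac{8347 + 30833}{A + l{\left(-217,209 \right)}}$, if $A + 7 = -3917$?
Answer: $- \frac{2612}{937} \approx -2.7876$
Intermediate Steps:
$A = -3924$ ($A = -7 - 3917 = -3924$)
$H = -96$ ($H = -50 - 46 = -96$)
$l{\left(g,x \right)} = -3234 - 33 x$ ($l{\left(g,x \right)} = \left(98 + x\right) \left(-96 + 63\right) = \left(98 + x\right) \left(-33\right) = -3234 - 33 x$)
$\frac{8347 + 30833}{A + l{\left(-217,209 \right)}} = \frac{8347 + 30833}{-3924 - 10131} = \frac{39180}{-3924 - 10131} = \frac{39180}{-14055} = 39180 \left(- \frac{1}{14055}\right) = - \frac{2612}{937}$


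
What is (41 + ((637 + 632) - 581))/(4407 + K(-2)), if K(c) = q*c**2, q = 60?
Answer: 243/1549 ≈ 0.15688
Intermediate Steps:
K(c) = 60*c**2
(41 + ((637 + 632) - 581))/(4407 + K(-2)) = (41 + ((637 + 632) - 581))/(4407 + 60*(-2)**2) = (41 + (1269 - 581))/(4407 + 60*4) = (41 + 688)/(4407 + 240) = 729/4647 = 729*(1/4647) = 243/1549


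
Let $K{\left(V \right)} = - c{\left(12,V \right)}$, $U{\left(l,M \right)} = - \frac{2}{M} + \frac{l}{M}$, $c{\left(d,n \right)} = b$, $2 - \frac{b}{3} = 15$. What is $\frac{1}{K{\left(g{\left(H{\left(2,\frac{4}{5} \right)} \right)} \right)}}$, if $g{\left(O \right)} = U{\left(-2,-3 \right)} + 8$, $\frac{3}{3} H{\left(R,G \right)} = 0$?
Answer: $\frac{1}{39} \approx 0.025641$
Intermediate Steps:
$b = -39$ ($b = 6 - 45 = -39$)
$c{\left(d,n \right)} = -39$
$H{\left(R,G \right)} = 0$
$g{\left(O \right)} = \frac{28}{3}$ ($g{\left(O \right)} = \frac{-2 - 2}{-3} + 8 = \left(- \frac{1}{3}\right) \left(-4\right) + 8 = \frac{4}{3} + 8 = \frac{28}{3}$)
$K{\left(V \right)} = 39$ ($K{\left(V \right)} = \left(-1\right) \left(-39\right) = 39$)
$\frac{1}{K{\left(g{\left(H{\left(2,\frac{4}{5} \right)} \right)} \right)}} = \frac{1}{39}$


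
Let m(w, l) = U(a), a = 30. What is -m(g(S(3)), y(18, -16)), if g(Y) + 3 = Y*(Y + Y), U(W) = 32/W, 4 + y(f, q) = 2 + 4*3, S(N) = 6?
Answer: -16/15 ≈ -1.0667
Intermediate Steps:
y(f, q) = 10 (y(f, q) = -4 + (2 + 4*3) = -4 + (2 + 12) = -4 + 14 = 10)
g(Y) = -3 + 2*Y**2 (g(Y) = -3 + Y*(Y + Y) = -3 + Y*(2*Y) = -3 + 2*Y**2)
m(w, l) = 16/15 (m(w, l) = 32/30 = 32*(1/30) = 16/15)
-m(g(S(3)), y(18, -16)) = -1*16/15 = -16/15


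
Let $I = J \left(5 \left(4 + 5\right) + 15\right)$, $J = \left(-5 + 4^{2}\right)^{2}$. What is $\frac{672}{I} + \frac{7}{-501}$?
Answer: $\frac{23821}{303105} \approx 0.07859$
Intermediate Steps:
$J = 121$ ($J = \left(-5 + 16\right)^{2} = 11^{2} = 121$)
$I = 7260$ ($I = 121 \left(5 \left(4 + 5\right) + 15\right) = 121 \left(5 \cdot 9 + 15\right) = 121 \left(45 + 15\right) = 121 \cdot 60 = 7260$)
$\frac{672}{I} + \frac{7}{-501} = \frac{672}{7260} + \frac{7}{-501} = 672 \cdot \frac{1}{7260} + 7 \left(- \frac{1}{501}\right) = \frac{56}{605} - \frac{7}{501} = \frac{23821}{303105}$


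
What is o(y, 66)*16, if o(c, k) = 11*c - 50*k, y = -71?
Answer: -65296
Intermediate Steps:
o(c, k) = -50*k + 11*c
o(y, 66)*16 = (-50*66 + 11*(-71))*16 = (-3300 - 781)*16 = -4081*16 = -65296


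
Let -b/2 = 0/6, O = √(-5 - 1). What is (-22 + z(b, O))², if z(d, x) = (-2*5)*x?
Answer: -116 + 440*I*√6 ≈ -116.0 + 1077.8*I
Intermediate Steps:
O = I*√6 (O = √(-6) = I*√6 ≈ 2.4495*I)
b = 0 (b = -0/6 = -2*0 = 0)
z(d, x) = -10*x
(-22 + z(b, O))² = (-22 - 10*I*√6)²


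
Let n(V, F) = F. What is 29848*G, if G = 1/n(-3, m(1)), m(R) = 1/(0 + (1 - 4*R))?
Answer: -89544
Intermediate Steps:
m(R) = 1/(1 - 4*R) (m(R) = 1/(0 + (1 - 4*R)) = 1/(1 - 4*R))
G = -3 (G = 1/(-1/(-1 + 4*1)) = 1/(-1/(-1 + 4)) = 1/(-1/3) = 1/(-1*⅓) = 1/(-⅓) = -3)
29848*G = 29848*(-3) = -89544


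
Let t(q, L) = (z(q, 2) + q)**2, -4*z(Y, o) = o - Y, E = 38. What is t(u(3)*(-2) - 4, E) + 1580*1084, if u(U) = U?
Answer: 1712889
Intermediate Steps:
z(Y, o) = -o/4 + Y/4 (z(Y, o) = -(o - Y)/4 = -o/4 + Y/4)
t(q, L) = (-1/2 + 5*q/4)**2 (t(q, L) = ((-1/4*2 + q/4) + q)**2 = ((-1/2 + q/4) + q)**2 = (-1/2 + 5*q/4)**2)
t(u(3)*(-2) - 4, E) + 1580*1084 = (-2 + 5*(3*(-2) - 4))**2/16 + 1580*1084 = (-2 + 5*(-6 - 4))**2/16 + 1712720 = (-2 + 5*(-10))**2/16 + 1712720 = (-2 - 50)**2/16 + 1712720 = (1/16)*(-52)**2 + 1712720 = (1/16)*2704 + 1712720 = 169 + 1712720 = 1712889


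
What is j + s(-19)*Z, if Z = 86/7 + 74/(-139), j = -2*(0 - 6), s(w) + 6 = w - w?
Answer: -56940/973 ≈ -58.520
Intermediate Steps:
s(w) = -6 (s(w) = -6 + (w - w) = -6 + 0 = -6)
j = 12 (j = -2*(-6) = 12)
Z = 11436/973 (Z = 86*(⅐) + 74*(-1/139) = 86/7 - 74/139 = 11436/973 ≈ 11.753)
j + s(-19)*Z = 12 - 6*11436/973 = 12 - 68616/973 = -56940/973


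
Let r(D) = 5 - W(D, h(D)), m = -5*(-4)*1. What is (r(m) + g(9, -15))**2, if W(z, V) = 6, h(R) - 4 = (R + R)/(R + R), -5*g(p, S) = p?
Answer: 196/25 ≈ 7.8400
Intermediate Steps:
g(p, S) = -p/5
h(R) = 5 (h(R) = 4 + (R + R)/(R + R) = 4 + (2*R)/((2*R)) = 4 + (2*R)*(1/(2*R)) = 4 + 1 = 5)
m = 20 (m = 20*1 = 20)
r(D) = -1 (r(D) = 5 - 1*6 = 5 - 6 = -1)
(r(m) + g(9, -15))**2 = (-1 - 1/5*9)**2 = (-1 - 9/5)**2 = (-14/5)**2 = 196/25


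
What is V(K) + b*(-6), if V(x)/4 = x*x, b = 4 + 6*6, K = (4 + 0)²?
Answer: 784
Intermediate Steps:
K = 16 (K = 4² = 16)
b = 40 (b = 4 + 36 = 40)
V(x) = 4*x² (V(x) = 4*(x*x) = 4*x²)
V(K) + b*(-6) = 4*16² + 40*(-6) = 4*256 - 240 = 1024 - 240 = 784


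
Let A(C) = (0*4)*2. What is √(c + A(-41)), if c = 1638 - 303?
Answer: √1335 ≈ 36.538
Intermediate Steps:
A(C) = 0 (A(C) = 0*2 = 0)
c = 1335
√(c + A(-41)) = √(1335 + 0) = √1335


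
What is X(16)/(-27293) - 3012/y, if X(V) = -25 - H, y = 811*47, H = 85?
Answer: -78013646/1040327281 ≈ -0.074990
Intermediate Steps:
y = 38117
X(V) = -110 (X(V) = -25 - 1*85 = -25 - 85 = -110)
X(16)/(-27293) - 3012/y = -110/(-27293) - 3012/38117 = -110*(-1/27293) - 3012*1/38117 = 110/27293 - 3012/38117 = -78013646/1040327281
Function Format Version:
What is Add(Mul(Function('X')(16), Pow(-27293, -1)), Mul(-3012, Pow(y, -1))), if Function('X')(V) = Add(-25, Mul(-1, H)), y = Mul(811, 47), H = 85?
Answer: Rational(-78013646, 1040327281) ≈ -0.074990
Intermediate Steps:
y = 38117
Function('X')(V) = -110 (Function('X')(V) = Add(-25, Mul(-1, 85)) = Add(-25, -85) = -110)
Add(Mul(Function('X')(16), Pow(-27293, -1)), Mul(-3012, Pow(y, -1))) = Add(Mul(-110, Pow(-27293, -1)), Mul(-3012, Pow(38117, -1))) = Add(Mul(-110, Rational(-1, 27293)), Mul(-3012, Rational(1, 38117))) = Add(Rational(110, 27293), Rational(-3012, 38117)) = Rational(-78013646, 1040327281)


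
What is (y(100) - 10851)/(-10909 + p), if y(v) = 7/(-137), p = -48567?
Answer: 743297/4074106 ≈ 0.18244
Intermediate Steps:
y(v) = -7/137 (y(v) = 7*(-1/137) = -7/137)
(y(100) - 10851)/(-10909 + p) = (-7/137 - 10851)/(-10909 - 48567) = -1486594/137/(-59476) = -1486594/137*(-1/59476) = 743297/4074106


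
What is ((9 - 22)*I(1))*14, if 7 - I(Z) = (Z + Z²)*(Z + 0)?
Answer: -910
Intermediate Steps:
I(Z) = 7 - Z*(Z + Z²) (I(Z) = 7 - (Z + Z²)*(Z + 0) = 7 - (Z + Z²)*Z = 7 - Z*(Z + Z²))
((9 - 22)*I(1))*14 = ((9 - 22)*(7 - 1*1² - 1*1³))*14 = -13*(7 - 1*1 - 1*1)*14 = -13*(7 - 1 - 1)*14 = -13*5*14 = -65*14 = -910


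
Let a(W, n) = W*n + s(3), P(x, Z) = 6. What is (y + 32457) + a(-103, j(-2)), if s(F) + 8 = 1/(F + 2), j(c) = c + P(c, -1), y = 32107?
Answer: 320721/5 ≈ 64144.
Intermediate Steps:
j(c) = 6 + c (j(c) = c + 6 = 6 + c)
s(F) = -8 + 1/(2 + F) (s(F) = -8 + 1/(F + 2) = -8 + 1/(2 + F))
a(W, n) = -39/5 + W*n (a(W, n) = W*n + (-15 - 8*3)/(2 + 3) = W*n + (-15 - 24)/5 = W*n + (⅕)*(-39) = W*n - 39/5 = -39/5 + W*n)
(y + 32457) + a(-103, j(-2)) = (32107 + 32457) + (-39/5 - 103*(6 - 2)) = 64564 + (-39/5 - 103*4) = 64564 + (-39/5 - 412) = 64564 - 2099/5 = 320721/5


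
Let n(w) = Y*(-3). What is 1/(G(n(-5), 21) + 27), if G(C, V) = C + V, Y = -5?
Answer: 1/63 ≈ 0.015873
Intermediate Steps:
n(w) = 15 (n(w) = -5*(-3) = 15)
1/(G(n(-5), 21) + 27) = 1/((15 + 21) + 27) = 1/(36 + 27) = 1/63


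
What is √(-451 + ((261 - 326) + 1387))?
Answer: √871 ≈ 29.513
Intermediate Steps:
√(-451 + ((261 - 326) + 1387)) = √(-451 + (-65 + 1387)) = √(-451 + 1322) = √871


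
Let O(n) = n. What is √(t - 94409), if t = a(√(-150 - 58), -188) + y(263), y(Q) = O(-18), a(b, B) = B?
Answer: I*√94615 ≈ 307.6*I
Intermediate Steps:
y(Q) = -18
t = -206 (t = -188 - 18 = -206)
√(t - 94409) = √(-206 - 94409) = √(-94615) = I*√94615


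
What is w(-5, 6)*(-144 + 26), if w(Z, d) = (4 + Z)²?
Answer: -118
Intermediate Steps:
w(-5, 6)*(-144 + 26) = (4 - 5)²*(-144 + 26) = (-1)²*(-118) = 1*(-118) = -118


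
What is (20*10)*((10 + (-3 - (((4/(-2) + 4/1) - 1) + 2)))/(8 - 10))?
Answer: -400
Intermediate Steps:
(20*10)*((10 + (-3 - (((4/(-2) + 4/1) - 1) + 2)))/(8 - 10)) = 200*((10 + (-3 - (((4*(-1/2) + 4*1) - 1) + 2)))/(-2)) = 200*((10 + (-3 - (((-2 + 4) - 1) + 2)))*(-1/2)) = 200*((10 + (-3 - ((2 - 1) + 2)))*(-1/2)) = 200*((10 + (-3 - (1 + 2)))*(-1/2)) = 200*((10 + (-3 - 1*3))*(-1/2)) = 200*((10 + (-3 - 3))*(-1/2)) = 200*((10 - 6)*(-1/2)) = 200*(4*(-1/2)) = 200*(-2) = -400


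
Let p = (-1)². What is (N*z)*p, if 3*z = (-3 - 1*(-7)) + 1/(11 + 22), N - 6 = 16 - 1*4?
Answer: 266/11 ≈ 24.182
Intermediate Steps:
N = 18 (N = 6 + (16 - 1*4) = 6 + (16 - 4) = 6 + 12 = 18)
p = 1
z = 133/99 (z = ((-3 - 1*(-7)) + 1/(11 + 22))/3 = ((-3 + 7) + 1/33)/3 = (4 + 1/33)/3 = (⅓)*(133/33) = 133/99 ≈ 1.3434)
(N*z)*p = (18*(133/99))*1 = (266/11)*1 = 266/11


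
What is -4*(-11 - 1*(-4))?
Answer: 28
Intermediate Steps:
-4*(-11 - 1*(-4)) = -4*(-11 + 4) = -4*(-7) = 28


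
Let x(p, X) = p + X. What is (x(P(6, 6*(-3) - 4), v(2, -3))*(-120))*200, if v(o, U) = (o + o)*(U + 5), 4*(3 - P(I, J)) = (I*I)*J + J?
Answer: -5148000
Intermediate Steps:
P(I, J) = 3 - J/4 - J*I²/4 (P(I, J) = 3 - ((I*I)*J + J)/4 = 3 - (I²*J + J)/4 = 3 - (J*I² + J)/4 = 3 - (J + J*I²)/4 = 3 + (-J/4 - J*I²/4) = 3 - J/4 - J*I²/4)
v(o, U) = 2*o*(5 + U) (v(o, U) = (2*o)*(5 + U) = 2*o*(5 + U))
x(p, X) = X + p
(x(P(6, 6*(-3) - 4), v(2, -3))*(-120))*200 = ((2*2*(5 - 3) + (3 - (6*(-3) - 4)/4 - ¼*(6*(-3) - 4)*6²))*(-120))*200 = ((2*2*2 + (3 - (-18 - 4)/4 - ¼*(-18 - 4)*36))*(-120))*200 = ((8 + (3 - ¼*(-22) - ¼*(-22)*36))*(-120))*200 = ((8 + (3 + 11/2 + 198))*(-120))*200 = ((8 + 413/2)*(-120))*200 = ((429/2)*(-120))*200 = -25740*200 = -5148000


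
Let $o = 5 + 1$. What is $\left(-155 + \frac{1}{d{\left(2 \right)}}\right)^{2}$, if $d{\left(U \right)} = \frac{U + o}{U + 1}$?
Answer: $\frac{1530169}{64} \approx 23909.0$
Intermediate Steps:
$o = 6$
$d{\left(U \right)} = \frac{6 + U}{1 + U}$ ($d{\left(U \right)} = \frac{U + 6}{U + 1} = \frac{6 + U}{1 + U}$)
$\left(-155 + \frac{1}{d{\left(2 \right)}}\right)^{2} = \left(-155 + \frac{1}{\frac{1}{1 + 2} \left(6 + 2\right)}\right)^{2} = \left(-155 + \frac{1}{\frac{1}{3} \cdot 8}\right)^{2} = \left(-155 + \frac{1}{\frac{8}{3}}\right)^{2} = \left(-155 + \frac{3}{8}\right)^{2} = \left(- \frac{1237}{8}\right)^{2} = \frac{1530169}{64}$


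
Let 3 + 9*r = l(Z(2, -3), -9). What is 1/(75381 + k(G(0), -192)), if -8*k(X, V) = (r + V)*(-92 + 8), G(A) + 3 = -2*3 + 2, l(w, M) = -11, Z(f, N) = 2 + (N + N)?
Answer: 3/220046 ≈ 1.3634e-5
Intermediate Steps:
Z(f, N) = 2 + 2*N
r = -14/9 (r = -⅓ + (⅑)*(-11) = -⅓ - 11/9 = -14/9 ≈ -1.5556)
G(A) = -7 (G(A) = -3 + (-2*3 + 2) = -3 + (-6 + 2) = -3 - 4 = -7)
k(X, V) = -49/3 + 21*V/2 (k(X, V) = -(-14/9 + V)*(-92 + 8)/8 = -(-14/9 + V)*(-84)/8 = -(392/3 - 84*V)/8 = -49/3 + 21*V/2)
1/(75381 + k(G(0), -192)) = 1/(75381 + (-49/3 + (21/2)*(-192))) = 1/(75381 + (-49/3 - 2016)) = 1/(75381 - 6097/3) = 1/(220046/3) = 3/220046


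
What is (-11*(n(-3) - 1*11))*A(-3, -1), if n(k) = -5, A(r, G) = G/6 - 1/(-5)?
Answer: 88/15 ≈ 5.8667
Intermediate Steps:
A(r, G) = ⅕ + G/6 (A(r, G) = G*(⅙) - 1*(-⅕) = G/6 + ⅕ = ⅕ + G/6)
(-11*(n(-3) - 1*11))*A(-3, -1) = (-11*(-5 - 1*11))*(⅕ + (⅙)*(-1)) = (-11*(-5 - 11))*(⅕ - ⅙) = -11*(-16)*(1/30) = 176*(1/30) = 88/15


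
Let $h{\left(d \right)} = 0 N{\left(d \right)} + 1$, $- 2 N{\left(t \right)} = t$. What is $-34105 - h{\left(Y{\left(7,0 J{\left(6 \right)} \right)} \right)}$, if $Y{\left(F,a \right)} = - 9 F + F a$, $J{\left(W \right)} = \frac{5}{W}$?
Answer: $-34106$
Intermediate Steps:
$N{\left(t \right)} = - \frac{t}{2}$
$h{\left(d \right)} = 1$ ($h{\left(d \right)} = 0 \left(- \frac{d}{2}\right) + 1 = 0 + 1 = 1$)
$-34105 - h{\left(Y{\left(7,0 J{\left(6 \right)} \right)} \right)} = -34105 - 1 = -34106$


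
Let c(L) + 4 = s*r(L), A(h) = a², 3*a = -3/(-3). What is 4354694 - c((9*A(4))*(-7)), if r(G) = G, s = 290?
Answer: 4356728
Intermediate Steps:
a = ⅓ (a = (-3/(-3))/3 = (-3*(-⅓))/3 = (⅓)*1 = ⅓ ≈ 0.33333)
A(h) = ⅑ (A(h) = (⅓)² = ⅑)
c(L) = -4 + 290*L
4354694 - c((9*A(4))*(-7)) = 4354694 - (-4 + 290*((9*(⅑))*(-7))) = 4354694 - (-4 + 290*(1*(-7))) = 4354694 - (-4 + 290*(-7)) = 4354694 - (-4 - 2030) = 4354694 - 1*(-2034) = 4354694 + 2034 = 4356728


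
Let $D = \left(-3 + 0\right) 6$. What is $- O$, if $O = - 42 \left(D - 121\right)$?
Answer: $-5838$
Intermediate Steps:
$D = -18$ ($D = \left(-3\right) 6 = -18$)
$O = 5838$ ($O = - 42 \left(-18 - 121\right) = \left(-42\right) \left(-139\right) = 5838$)
$- O = \left(-1\right) 5838 = -5838$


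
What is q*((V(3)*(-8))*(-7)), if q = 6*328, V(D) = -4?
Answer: -440832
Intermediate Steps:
q = 1968
q*((V(3)*(-8))*(-7)) = 1968*(-4*(-8)*(-7)) = 1968*(32*(-7)) = 1968*(-224) = -440832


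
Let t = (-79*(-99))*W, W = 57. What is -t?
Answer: -445797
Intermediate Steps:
t = 445797 (t = -79*(-99)*57 = 7821*57 = 445797)
-t = -1*445797 = -445797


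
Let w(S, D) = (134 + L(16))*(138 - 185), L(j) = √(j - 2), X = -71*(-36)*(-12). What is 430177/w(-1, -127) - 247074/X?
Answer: -129974753185/2155408344 + 430177*√14/843274 ≈ -58.393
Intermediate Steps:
X = -30672 (X = 2556*(-12) = -30672)
L(j) = √(-2 + j)
w(S, D) = -6298 - 47*√14 (w(S, D) = (134 + √(-2 + 16))*(138 - 185) = (134 + √14)*(-47) = -6298 - 47*√14)
430177/w(-1, -127) - 247074/X = 430177/(-6298 - 47*√14) - 247074/(-30672) = 430177/(-6298 - 47*√14) - 247074*(-1/30672) = 430177/(-6298 - 47*√14) + 41179/5112 = 41179/5112 + 430177/(-6298 - 47*√14)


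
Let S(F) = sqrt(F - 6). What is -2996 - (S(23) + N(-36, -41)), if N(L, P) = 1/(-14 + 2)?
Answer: -35951/12 - sqrt(17) ≈ -3000.0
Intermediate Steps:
S(F) = sqrt(-6 + F)
N(L, P) = -1/12 (N(L, P) = 1/(-12) = -1/12)
-2996 - (S(23) + N(-36, -41)) = -2996 - (sqrt(-6 + 23) - 1/12) = -2996 - (sqrt(17) - 1/12) = -2996 - (-1/12 + sqrt(17)) = -2996 + (1/12 - sqrt(17)) = -35951/12 - sqrt(17)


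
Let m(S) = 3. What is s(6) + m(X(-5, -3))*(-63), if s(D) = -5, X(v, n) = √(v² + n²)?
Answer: -194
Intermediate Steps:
X(v, n) = √(n² + v²)
s(6) + m(X(-5, -3))*(-63) = -5 + 3*(-63) = -5 - 189 = -194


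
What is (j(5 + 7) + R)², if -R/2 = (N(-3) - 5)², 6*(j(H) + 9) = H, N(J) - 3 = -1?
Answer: 625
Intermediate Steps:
N(J) = 2 (N(J) = 3 - 1 = 2)
j(H) = -9 + H/6
R = -18 (R = -2*(2 - 5)² = -2*(-3)² = -2*9 = -18)
(j(5 + 7) + R)² = ((-9 + (5 + 7)/6) - 18)² = ((-9 + (⅙)*12) - 18)² = ((-9 + 2) - 18)² = (-7 - 18)² = (-25)² = 625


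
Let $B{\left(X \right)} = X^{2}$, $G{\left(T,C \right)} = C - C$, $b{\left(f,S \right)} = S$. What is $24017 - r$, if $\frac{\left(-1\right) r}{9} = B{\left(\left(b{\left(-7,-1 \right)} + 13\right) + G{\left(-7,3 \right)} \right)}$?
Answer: $25313$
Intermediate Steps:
$G{\left(T,C \right)} = 0$
$r = -1296$ ($r = - 9 \left(\left(-1 + 13\right) + 0\right)^{2} = - 9 \left(12 + 0\right)^{2} = - 9 \cdot 12^{2} = \left(-9\right) 144 = -1296$)
$24017 - r = 24017 - -1296 = 24017 + 1296 = 25313$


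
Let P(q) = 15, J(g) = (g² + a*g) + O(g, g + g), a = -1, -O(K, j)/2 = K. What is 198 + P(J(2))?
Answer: 213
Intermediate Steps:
O(K, j) = -2*K
J(g) = g² - 3*g (J(g) = (g² - g) - 2*g = g² - 3*g)
198 + P(J(2)) = 198 + 15 = 213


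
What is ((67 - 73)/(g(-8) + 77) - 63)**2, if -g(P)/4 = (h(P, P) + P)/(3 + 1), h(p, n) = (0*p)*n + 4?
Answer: 2900209/729 ≈ 3978.3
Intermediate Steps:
h(p, n) = 4 (h(p, n) = 0*n + 4 = 0 + 4 = 4)
g(P) = -4 - P (g(P) = -4*(4 + P)/(3 + 1) = -4*(4 + P)/4 = -4*(1 + P/4) = -4 - P)
((67 - 73)/(g(-8) + 77) - 63)**2 = ((67 - 73)/((-4 - 1*(-8)) + 77) - 63)**2 = (-6/((-4 + 8) + 77) - 63)**2 = (-6/(4 + 77) - 63)**2 = (-6/81 - 63)**2 = (-6*1/81 - 63)**2 = (-2/27 - 63)**2 = (-1703/27)**2 = 2900209/729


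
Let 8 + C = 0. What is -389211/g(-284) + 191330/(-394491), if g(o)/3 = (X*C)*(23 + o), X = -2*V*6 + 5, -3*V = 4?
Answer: -19856505569/5765880456 ≈ -3.4438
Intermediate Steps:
V = -4/3 (V = -1/3*4 = -4/3 ≈ -1.3333)
X = 21 (X = -2*(-4/3)*6 + 5 = (8/3)*6 + 5 = 16 + 5 = 21)
C = -8 (C = -8 + 0 = -8)
g(o) = -11592 - 504*o (g(o) = 3*((21*(-8))*(23 + o)) = 3*(-168*(23 + o)) = 3*(-3864 - 168*o) = -11592 - 504*o)
-389211/g(-284) + 191330/(-394491) = -389211/(-11592 - 504*(-284)) + 191330/(-394491) = -389211/(-11592 + 143136) + 191330*(-1/394491) = -389211/131544 - 191330/394491 = -389211*1/131544 - 191330/394491 = -129737/43848 - 191330/394491 = -19856505569/5765880456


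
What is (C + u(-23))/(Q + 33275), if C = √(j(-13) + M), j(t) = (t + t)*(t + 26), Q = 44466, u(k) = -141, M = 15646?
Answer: -141/77741 + 2*√3827/77741 ≈ -0.00022221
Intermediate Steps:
j(t) = 2*t*(26 + t) (j(t) = (2*t)*(26 + t) = 2*t*(26 + t))
C = 2*√3827 (C = √(2*(-13)*(26 - 13) + 15646) = √(2*(-13)*13 + 15646) = √(-338 + 15646) = √15308 = 2*√3827 ≈ 123.73)
(C + u(-23))/(Q + 33275) = (2*√3827 - 141)/(44466 + 33275) = (-141 + 2*√3827)/77741 = (-141 + 2*√3827)*(1/77741) = -141/77741 + 2*√3827/77741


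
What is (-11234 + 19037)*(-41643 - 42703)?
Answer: -658151838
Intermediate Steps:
(-11234 + 19037)*(-41643 - 42703) = 7803*(-84346) = -658151838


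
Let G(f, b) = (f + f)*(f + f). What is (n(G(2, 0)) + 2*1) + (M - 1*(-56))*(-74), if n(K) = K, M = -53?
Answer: -204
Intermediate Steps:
G(f, b) = 4*f**2 (G(f, b) = (2*f)*(2*f) = 4*f**2)
(n(G(2, 0)) + 2*1) + (M - 1*(-56))*(-74) = (4*2**2 + 2*1) + (-53 - 1*(-56))*(-74) = (4*4 + 2) + (-53 + 56)*(-74) = (16 + 2) + 3*(-74) = 18 - 222 = -204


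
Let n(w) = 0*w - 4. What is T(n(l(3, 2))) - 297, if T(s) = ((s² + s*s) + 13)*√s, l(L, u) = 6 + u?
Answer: -297 + 90*I ≈ -297.0 + 90.0*I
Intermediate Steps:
n(w) = -4 (n(w) = 0 - 4 = -4)
T(s) = √s*(13 + 2*s²) (T(s) = ((s² + s²) + 13)*√s = (2*s² + 13)*√s = (13 + 2*s²)*√s = √s*(13 + 2*s²))
T(n(l(3, 2))) - 297 = √(-4)*(13 + 2*(-4)²) - 297 = (2*I)*(13 + 2*16) - 297 = (2*I)*(13 + 32) - 297 = (2*I)*45 - 297 = 90*I - 297 = -297 + 90*I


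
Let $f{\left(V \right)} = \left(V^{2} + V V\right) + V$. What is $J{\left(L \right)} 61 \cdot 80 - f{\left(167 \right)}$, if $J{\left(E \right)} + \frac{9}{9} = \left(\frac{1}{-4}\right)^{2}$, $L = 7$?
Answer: $-60520$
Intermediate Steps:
$f{\left(V \right)} = V + 2 V^{2}$ ($f{\left(V \right)} = \left(V^{2} + V^{2}\right) + V = 2 V^{2} + V = V + 2 V^{2}$)
$J{\left(E \right)} = - \frac{15}{16}$ ($J{\left(E \right)} = -1 + \left(\frac{1}{-4}\right)^{2} = -1 + \left(- \frac{1}{4}\right)^{2} = -1 + \frac{1}{16} = - \frac{15}{16}$)
$J{\left(L \right)} 61 \cdot 80 - f{\left(167 \right)} = \left(- \frac{15}{16}\right) 61 \cdot 80 - 167 \left(1 + 2 \cdot 167\right) = \left(- \frac{915}{16}\right) 80 - 167 \left(1 + 334\right) = -4575 - 167 \cdot 335 = -4575 - 55945 = -60520$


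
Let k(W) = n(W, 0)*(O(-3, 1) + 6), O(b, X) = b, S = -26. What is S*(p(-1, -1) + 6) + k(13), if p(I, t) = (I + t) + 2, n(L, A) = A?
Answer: -156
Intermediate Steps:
k(W) = 0 (k(W) = 0*(-3 + 6) = 0*3 = 0)
p(I, t) = 2 + I + t
S*(p(-1, -1) + 6) + k(13) = -26*((2 - 1 - 1) + 6) + 0 = -26*(0 + 6) + 0 = -26*6 + 0 = -156 + 0 = -156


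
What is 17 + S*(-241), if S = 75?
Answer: -18058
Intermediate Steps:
17 + S*(-241) = 17 + 75*(-241) = 17 - 18075 = -18058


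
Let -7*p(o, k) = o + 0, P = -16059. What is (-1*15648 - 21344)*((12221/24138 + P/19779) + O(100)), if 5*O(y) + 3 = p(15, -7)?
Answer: 137451621244864/2784982095 ≈ 49355.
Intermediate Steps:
p(o, k) = -o/7 (p(o, k) = -(o + 0)/7 = -o/7)
O(y) = -36/35 (O(y) = -3/5 + (-1/7*15)/5 = -3/5 + (1/5)*(-15/7) = -3/5 - 3/7 = -36/35)
(-1*15648 - 21344)*((12221/24138 + P/19779) + O(100)) = (-1*15648 - 21344)*((12221/24138 - 16059/19779) - 36/35) = (-15648 - 21344)*((12221*(1/24138) - 16059*1/19779) - 36/35) = -36992*((12221/24138 - 5353/6593) - 36/35) = -36992*(-48637661/159141834 - 36/35) = -36992*(-7431424159/5569964190) = 137451621244864/2784982095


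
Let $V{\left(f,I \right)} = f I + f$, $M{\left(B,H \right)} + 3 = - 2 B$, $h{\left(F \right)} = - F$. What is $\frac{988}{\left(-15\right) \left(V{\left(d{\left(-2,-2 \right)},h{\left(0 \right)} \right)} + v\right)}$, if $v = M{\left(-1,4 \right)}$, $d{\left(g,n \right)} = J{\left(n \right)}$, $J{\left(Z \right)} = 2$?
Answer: $- \frac{988}{15} \approx -65.867$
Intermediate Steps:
$d{\left(g,n \right)} = 2$
$M{\left(B,H \right)} = -3 - 2 B$
$V{\left(f,I \right)} = f + I f$ ($V{\left(f,I \right)} = I f + f = f + I f$)
$v = -1$ ($v = -3 - -2 = -3 + 2 = -1$)
$\frac{988}{\left(-15\right) \left(V{\left(d{\left(-2,-2 \right)},h{\left(0 \right)} \right)} + v\right)} = \frac{988}{\left(-15\right) \left(2 \left(1 - 0\right) - 1\right)} = \frac{988}{\left(-15\right) \left(2 \left(1 + 0\right) - 1\right)} = \frac{988}{\left(-15\right) \left(2 \cdot 1 - 1\right)} = \frac{988}{\left(-15\right) \left(2 - 1\right)} = \frac{988}{\left(-15\right) 1} = \frac{988}{-15} = 988 \left(- \frac{1}{15}\right) = - \frac{988}{15}$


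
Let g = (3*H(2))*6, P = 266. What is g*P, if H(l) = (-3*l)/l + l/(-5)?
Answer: -81396/5 ≈ -16279.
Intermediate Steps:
H(l) = -3 - l/5 (H(l) = -3 + l*(-⅕) = -3 - l/5)
g = -306/5 (g = (3*(-3 - ⅕*2))*6 = (3*(-3 - ⅖))*6 = (3*(-17/5))*6 = -51/5*6 = -306/5 ≈ -61.200)
g*P = -306/5*266 = -81396/5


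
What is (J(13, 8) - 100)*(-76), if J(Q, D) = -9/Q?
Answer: 99484/13 ≈ 7652.6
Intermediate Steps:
(J(13, 8) - 100)*(-76) = (-9/13 - 100)*(-76) = -1309/13*(-76) = 99484/13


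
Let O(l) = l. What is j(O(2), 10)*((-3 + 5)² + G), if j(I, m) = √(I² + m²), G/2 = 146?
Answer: 592*√26 ≈ 3018.6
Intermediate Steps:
G = 292 (G = 2*146 = 292)
j(O(2), 10)*((-3 + 5)² + G) = √(2² + 10²)*((-3 + 5)² + 292) = √(4 + 100)*(2² + 292) = √104*(4 + 292) = (2*√26)*296 = 592*√26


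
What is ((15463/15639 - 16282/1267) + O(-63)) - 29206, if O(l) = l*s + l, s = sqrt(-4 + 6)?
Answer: -82884135782/2830659 - 63*sqrt(2) ≈ -29370.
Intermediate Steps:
s = sqrt(2) ≈ 1.4142
O(l) = l + l*sqrt(2) (O(l) = l*sqrt(2) + l = l + l*sqrt(2))
((15463/15639 - 16282/1267) + O(-63)) - 29206 = ((15463/15639 - 16282/1267) - 63*(1 + sqrt(2))) - 29206 = ((15463*(1/15639) - 16282*1/1267) + (-63 - 63*sqrt(2))) - 29206 = ((15463/15639 - 2326/181) + (-63 - 63*sqrt(2))) - 29206 = (-33577511/2830659 + (-63 - 63*sqrt(2))) - 29206 = (-211909028/2830659 - 63*sqrt(2)) - 29206 = -82884135782/2830659 - 63*sqrt(2)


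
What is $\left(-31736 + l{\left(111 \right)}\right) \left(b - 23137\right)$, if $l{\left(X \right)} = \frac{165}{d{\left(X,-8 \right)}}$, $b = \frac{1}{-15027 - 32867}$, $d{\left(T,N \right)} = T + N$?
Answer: $\frac{517437150395571}{704726} \approx 7.3424 \cdot 10^{8}$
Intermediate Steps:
$d{\left(T,N \right)} = N + T$
$b = - \frac{1}{47894}$ ($b = \frac{1}{-15027 - 32867} = \frac{1}{-47894} = - \frac{1}{47894} \approx -2.0879 \cdot 10^{-5}$)
$l{\left(X \right)} = \frac{165}{-8 + X}$
$\left(-31736 + l{\left(111 \right)}\right) \left(b - 23137\right) = \left(-31736 + \frac{165}{-8 + 111}\right) \left(- \frac{1}{47894} - 23137\right) = \left(-31736 + \frac{165}{103}\right) \left(- \frac{1}{47894} - 23137\right) = \left(-31736 + 165 \cdot \frac{1}{103}\right) \left(- \frac{1108123479}{47894}\right) = \left(-31736 + \frac{165}{103}\right) \left(- \frac{1108123479}{47894}\right) = \left(- \frac{3268643}{103}\right) \left(- \frac{1108123479}{47894}\right) = \frac{517437150395571}{704726}$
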